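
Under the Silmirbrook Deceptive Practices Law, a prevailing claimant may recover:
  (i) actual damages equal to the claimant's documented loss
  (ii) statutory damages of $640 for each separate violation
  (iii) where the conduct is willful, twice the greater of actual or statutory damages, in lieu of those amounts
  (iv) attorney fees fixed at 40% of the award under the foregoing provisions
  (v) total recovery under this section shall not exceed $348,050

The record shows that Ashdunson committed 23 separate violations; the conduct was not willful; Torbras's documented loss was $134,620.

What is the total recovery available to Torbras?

$209,076

Statutory damages: 23 × $640 = $14,720
Conduct not willful: the in-lieu enhancement does not apply.
Actual plus statutory damages: $134,620 + $14,720 = $149,340
Attorney fees: 40% of $149,340 = $59,736
Total before cap: $149,340 + $59,736 = $209,076
Cap at $348,050: $209,076 is within the cap, no reduction.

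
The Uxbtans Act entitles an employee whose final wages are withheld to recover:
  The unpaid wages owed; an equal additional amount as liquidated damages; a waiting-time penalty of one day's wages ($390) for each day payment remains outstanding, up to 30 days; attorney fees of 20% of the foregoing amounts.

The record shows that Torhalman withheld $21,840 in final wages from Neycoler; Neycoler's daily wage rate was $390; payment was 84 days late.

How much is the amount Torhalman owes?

Total award: $66,456

Liquidated damages (equal amount): $21,840
Penalty days: min(84, 30) = 30
Waiting-time penalty: 30 × $390 = $11,700
Subtotal: $21,840 + $21,840 + $11,700 = $55,380
Attorney fees: 20% of $55,380 = $11,076
Total award: $55,380 + $11,076 = $66,456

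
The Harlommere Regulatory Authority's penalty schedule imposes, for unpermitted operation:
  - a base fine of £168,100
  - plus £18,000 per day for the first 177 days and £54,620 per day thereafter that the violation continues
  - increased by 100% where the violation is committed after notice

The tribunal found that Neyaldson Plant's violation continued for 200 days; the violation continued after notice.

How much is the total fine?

£9,220,720

First 177 days: 177 × £18,000 = £3,186,000
Remaining days: (200 − 177) × £54,620 = £1,256,260
Per-day component: £3,186,000 + £1,256,260 = £4,442,260
Base plus per-day: £168,100 + £4,442,260 = £4,610,360
Enhancement: 100% of £4,610,360 = £4,610,360
Enhanced fine: £4,610,360 + £4,610,360 = £9,220,720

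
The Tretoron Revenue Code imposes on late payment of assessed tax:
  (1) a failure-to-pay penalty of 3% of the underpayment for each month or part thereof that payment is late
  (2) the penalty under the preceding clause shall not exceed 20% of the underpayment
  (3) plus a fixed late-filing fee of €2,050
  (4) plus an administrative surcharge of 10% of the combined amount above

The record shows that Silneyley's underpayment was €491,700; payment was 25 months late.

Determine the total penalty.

Accrued rate: 3% × 25 = 75%, capped at 20% → 20%
Failure-to-pay penalty: 20% of €491,700 = €98,340
Penalty before surcharge: €98,340 + €2,050 = €100,390
Administrative surcharge: 10% of €100,390 = €10,039
Total penalty: €100,390 + €10,039 = €110,429

€110,429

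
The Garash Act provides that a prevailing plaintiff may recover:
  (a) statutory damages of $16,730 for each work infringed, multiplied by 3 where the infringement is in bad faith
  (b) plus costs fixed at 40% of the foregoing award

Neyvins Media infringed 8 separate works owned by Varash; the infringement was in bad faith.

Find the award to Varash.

Statutory damages: 8 × $16,730 = $133,840
Trebled: 3 × $133,840 = $401,520
Costs: 40% of $401,520 = $160,608
Award plus costs: $401,520 + $160,608 = $562,128

Award: $562,128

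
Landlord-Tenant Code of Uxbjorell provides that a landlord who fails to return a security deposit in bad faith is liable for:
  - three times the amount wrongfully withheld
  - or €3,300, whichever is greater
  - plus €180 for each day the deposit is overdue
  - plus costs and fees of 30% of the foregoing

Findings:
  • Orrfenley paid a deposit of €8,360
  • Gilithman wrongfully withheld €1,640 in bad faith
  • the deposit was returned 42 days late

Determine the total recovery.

Trebled: 3 × €1,640 = €4,920
Minimum €3,300: €4,920 meets the minimum, no increase.
Late-return penalty: 42 × €180 = €7,560
Damages plus late penalty: €4,920 + €7,560 = €12,480
Costs and fees: 30% of €12,480 = €3,744
Total recovery: €12,480 + €3,744 = €16,224

€16,224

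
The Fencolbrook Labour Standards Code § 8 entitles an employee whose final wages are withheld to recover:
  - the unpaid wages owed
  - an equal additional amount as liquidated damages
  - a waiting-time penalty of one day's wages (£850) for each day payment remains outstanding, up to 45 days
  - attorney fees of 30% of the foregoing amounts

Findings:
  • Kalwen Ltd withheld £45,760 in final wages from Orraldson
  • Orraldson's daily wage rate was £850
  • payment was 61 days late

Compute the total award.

Liquidated damages (equal amount): £45,760
Penalty days: min(61, 45) = 45
Waiting-time penalty: 45 × £850 = £38,250
Subtotal: £45,760 + £45,760 + £38,250 = £129,770
Attorney fees: 30% of £129,770 = £38,931
Total award: £129,770 + £38,931 = £168,701

Total award: £168,701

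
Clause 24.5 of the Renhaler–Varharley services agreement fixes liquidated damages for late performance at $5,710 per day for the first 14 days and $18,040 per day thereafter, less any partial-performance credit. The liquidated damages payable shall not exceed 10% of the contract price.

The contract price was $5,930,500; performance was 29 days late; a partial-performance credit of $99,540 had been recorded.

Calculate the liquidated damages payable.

First 14 days: 14 × $5,710 = $79,940
Remaining days: (29 − 14) × $18,040 = $270,600
Accrued per-day damages: $79,940 + $270,600 = $350,540
Less partial-performance credit: $350,540 − $99,540 = $251,000
Cap: 10% of $5,930,500 = $593,050
Cap at $593,050: $251,000 is within the cap, no reduction.

$251,000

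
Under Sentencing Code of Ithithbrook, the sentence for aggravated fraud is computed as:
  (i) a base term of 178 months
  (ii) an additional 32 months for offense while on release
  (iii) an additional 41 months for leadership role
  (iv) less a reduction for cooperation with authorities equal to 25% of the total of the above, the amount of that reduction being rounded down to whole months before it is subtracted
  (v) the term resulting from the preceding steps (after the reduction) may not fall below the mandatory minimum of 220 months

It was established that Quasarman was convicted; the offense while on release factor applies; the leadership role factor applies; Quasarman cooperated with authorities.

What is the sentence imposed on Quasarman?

Offense while on release enhancement: +32 months
Leadership role enhancement: +41 months
Adjusted term: 178 months + 32 months + 41 months = 251 months
Cooperation with authorities reduction: 25% of 251 months = 62 months (rounded down)
After reduction: 251 − 62 = 189 months
Minimum 220 months: 189 months is below the minimum → 220 months

220 months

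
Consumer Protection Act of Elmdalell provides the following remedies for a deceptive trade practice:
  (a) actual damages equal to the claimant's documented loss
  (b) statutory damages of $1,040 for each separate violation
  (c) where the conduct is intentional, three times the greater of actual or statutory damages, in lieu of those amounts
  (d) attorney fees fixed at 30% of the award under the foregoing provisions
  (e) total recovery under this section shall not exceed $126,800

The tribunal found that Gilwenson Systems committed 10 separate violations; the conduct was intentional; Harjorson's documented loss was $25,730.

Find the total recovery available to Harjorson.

Statutory damages: 10 × $1,040 = $10,400
Greater of actual damages ($25,730) or statutory damages ($10,400): $25,730
Trebled: 3 × $25,730 = $77,190
Attorney fees: 30% of $77,190 = $23,157
Total before cap: $77,190 + $23,157 = $100,347
Cap at $126,800: $100,347 is within the cap, no reduction.

$100,347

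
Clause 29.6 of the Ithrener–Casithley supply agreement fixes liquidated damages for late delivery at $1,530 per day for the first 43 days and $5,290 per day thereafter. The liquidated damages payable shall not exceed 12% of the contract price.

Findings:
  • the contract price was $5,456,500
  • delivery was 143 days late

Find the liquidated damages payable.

First 43 days: 43 × $1,530 = $65,790
Remaining days: (143 − 43) × $5,290 = $529,000
Accrued per-day damages: $65,790 + $529,000 = $594,790
Cap: 12% of $5,456,500 = $654,780
Cap at $654,780: $594,790 is within the cap, no reduction.

Liquidated damages: $594,790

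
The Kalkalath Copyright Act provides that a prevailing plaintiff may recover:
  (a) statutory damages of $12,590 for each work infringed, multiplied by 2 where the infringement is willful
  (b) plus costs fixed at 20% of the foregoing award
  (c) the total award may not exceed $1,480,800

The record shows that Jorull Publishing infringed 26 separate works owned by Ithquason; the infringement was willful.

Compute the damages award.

Statutory damages: 26 × $12,590 = $327,340
Doubled: 2 × $327,340 = $654,680
Costs: 20% of $654,680 = $130,936
Award plus costs: $654,680 + $130,936 = $785,616
Cap at $1,480,800: $785,616 is within the cap, no reduction.

$785,616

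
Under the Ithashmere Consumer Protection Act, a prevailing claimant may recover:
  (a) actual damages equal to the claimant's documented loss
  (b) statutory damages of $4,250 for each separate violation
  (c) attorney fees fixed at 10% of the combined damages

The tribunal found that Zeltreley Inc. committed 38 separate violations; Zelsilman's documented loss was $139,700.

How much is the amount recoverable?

Statutory damages: 38 × $4,250 = $161,500
Combined damages: $139,700 + $161,500 = $301,200
Attorney fees: 10% of $301,200 = $30,120
Total recovery: $301,200 + $30,120 = $331,320

$331,320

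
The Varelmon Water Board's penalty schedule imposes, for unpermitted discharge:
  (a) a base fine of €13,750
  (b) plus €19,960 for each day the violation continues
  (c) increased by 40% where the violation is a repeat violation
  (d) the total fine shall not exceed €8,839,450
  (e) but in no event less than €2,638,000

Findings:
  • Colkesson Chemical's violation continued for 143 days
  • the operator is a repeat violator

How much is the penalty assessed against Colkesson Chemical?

€4,015,242

Per-day component: 143 × €19,960 = €2,854,280
Base plus per-day: €13,750 + €2,854,280 = €2,868,030
Enhancement: 40% of €2,868,030 = €1,147,212
Enhanced fine: €2,868,030 + €1,147,212 = €4,015,242
Cap at €8,839,450: €4,015,242 is within the cap, no reduction.
Minimum €2,638,000: €4,015,242 meets the minimum, no increase.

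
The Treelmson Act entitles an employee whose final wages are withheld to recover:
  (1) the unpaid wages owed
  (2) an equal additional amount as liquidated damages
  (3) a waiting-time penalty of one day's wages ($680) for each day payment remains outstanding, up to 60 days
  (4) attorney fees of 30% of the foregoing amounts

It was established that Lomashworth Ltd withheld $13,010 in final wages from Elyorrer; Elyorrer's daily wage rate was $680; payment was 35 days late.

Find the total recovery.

$64,766

Liquidated damages (equal amount): $13,010
Penalty days: min(35, 60) = 35
Waiting-time penalty: 35 × $680 = $23,800
Subtotal: $13,010 + $13,010 + $23,800 = $49,820
Attorney fees: 30% of $49,820 = $14,946
Total award: $49,820 + $14,946 = $64,766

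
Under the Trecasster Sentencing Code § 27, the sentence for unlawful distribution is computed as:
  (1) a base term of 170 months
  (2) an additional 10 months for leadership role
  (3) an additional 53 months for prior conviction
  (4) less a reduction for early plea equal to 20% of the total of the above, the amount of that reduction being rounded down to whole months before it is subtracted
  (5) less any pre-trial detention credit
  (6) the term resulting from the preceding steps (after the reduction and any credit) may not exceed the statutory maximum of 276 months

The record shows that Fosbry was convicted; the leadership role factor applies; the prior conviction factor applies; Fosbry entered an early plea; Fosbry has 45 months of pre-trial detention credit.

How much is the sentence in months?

Leadership role enhancement: +10 months
Prior conviction enhancement: +53 months
Adjusted term: 170 months + 10 months + 53 months = 233 months
Early plea reduction: 20% of 233 months = 46 months (rounded down)
After reduction: 233 − 46 = 187 months
Less pre-trial detention credit: 187 months − 45 months = 142 months
Cap at 276 months: 142 months is within the cap, no reduction.

Sentence: 142 months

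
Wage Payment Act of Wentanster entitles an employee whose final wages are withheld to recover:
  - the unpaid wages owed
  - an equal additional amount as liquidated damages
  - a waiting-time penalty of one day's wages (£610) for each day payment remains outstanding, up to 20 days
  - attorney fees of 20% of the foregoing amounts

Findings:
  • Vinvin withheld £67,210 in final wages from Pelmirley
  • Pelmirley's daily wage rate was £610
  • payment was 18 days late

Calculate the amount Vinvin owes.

Liquidated damages (equal amount): £67,210
Penalty days: min(18, 20) = 18
Waiting-time penalty: 18 × £610 = £10,980
Subtotal: £67,210 + £67,210 + £10,980 = £145,400
Attorney fees: 20% of £145,400 = £29,080
Total award: £145,400 + £29,080 = £174,480

Total award: £174,480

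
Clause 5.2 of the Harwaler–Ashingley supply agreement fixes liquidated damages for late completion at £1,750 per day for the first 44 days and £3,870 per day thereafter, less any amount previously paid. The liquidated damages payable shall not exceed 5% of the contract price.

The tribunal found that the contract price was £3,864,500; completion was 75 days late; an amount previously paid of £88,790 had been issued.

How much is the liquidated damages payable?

£108,180

First 44 days: 44 × £1,750 = £77,000
Remaining days: (75 − 44) × £3,870 = £119,970
Accrued per-day damages: £77,000 + £119,970 = £196,970
Less amount previously paid: £196,970 − £88,790 = £108,180
Cap: 5% of £3,864,500 = £193,225
Cap at £193,225: £108,180 is within the cap, no reduction.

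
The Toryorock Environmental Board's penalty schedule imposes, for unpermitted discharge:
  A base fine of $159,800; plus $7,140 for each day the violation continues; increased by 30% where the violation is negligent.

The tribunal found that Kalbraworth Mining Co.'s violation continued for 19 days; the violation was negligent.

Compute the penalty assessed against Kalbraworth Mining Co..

$384,098

Per-day component: 19 × $7,140 = $135,660
Base plus per-day: $159,800 + $135,660 = $295,460
Enhancement: 30% of $295,460 = $88,638
Enhanced fine: $295,460 + $88,638 = $384,098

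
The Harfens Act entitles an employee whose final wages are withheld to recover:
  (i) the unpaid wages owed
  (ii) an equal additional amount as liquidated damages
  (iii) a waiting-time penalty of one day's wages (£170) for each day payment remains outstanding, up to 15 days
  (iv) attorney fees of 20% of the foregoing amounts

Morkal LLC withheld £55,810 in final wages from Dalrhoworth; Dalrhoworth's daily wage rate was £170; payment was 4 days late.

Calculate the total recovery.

£134,760

Liquidated damages (equal amount): £55,810
Penalty days: min(4, 15) = 4
Waiting-time penalty: 4 × £170 = £680
Subtotal: £55,810 + £55,810 + £680 = £112,300
Attorney fees: 20% of £112,300 = £22,460
Total award: £112,300 + £22,460 = £134,760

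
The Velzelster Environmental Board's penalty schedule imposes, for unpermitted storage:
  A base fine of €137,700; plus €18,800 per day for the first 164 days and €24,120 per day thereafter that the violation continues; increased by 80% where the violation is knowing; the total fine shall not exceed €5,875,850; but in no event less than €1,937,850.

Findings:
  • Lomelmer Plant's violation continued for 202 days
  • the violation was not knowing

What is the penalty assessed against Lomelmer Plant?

€4,137,460

First 164 days: 164 × €18,800 = €3,083,200
Remaining days: (202 − 164) × €24,120 = €916,560
Per-day component: €3,083,200 + €916,560 = €3,999,760
Base plus per-day: €137,700 + €3,999,760 = €4,137,460
The violation was not knowing: no 80% increase.
Cap at €5,875,850: €4,137,460 is within the cap, no reduction.
Minimum €1,937,850: €4,137,460 meets the minimum, no increase.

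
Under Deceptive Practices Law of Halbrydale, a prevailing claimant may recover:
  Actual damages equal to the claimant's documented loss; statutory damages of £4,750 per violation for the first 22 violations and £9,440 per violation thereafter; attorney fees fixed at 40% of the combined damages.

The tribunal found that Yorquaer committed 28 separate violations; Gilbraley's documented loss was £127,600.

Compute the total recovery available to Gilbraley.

First 22 violations: 22 × £4,750 = £104,500
Remaining violations: (28 − 22) × £9,440 = £56,640
Statutory damages: £104,500 + £56,640 = £161,140
Combined damages: £127,600 + £161,140 = £288,740
Attorney fees: 40% of £288,740 = £115,496
Total recovery: £288,740 + £115,496 = £404,236

£404,236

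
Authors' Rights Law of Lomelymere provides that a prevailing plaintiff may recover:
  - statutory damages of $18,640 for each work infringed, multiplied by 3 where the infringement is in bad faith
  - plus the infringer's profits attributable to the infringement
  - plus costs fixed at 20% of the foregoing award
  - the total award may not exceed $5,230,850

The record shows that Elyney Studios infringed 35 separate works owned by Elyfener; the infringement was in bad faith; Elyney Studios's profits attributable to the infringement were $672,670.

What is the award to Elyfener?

Statutory damages: 35 × $18,640 = $652,400
Trebled: 3 × $652,400 = $1,957,200
Combined award: $1,957,200 + $672,670 = $2,629,870
Costs: 20% of $2,629,870 = $525,974
Award plus costs: $2,629,870 + $525,974 = $3,155,844
Cap at $5,230,850: $3,155,844 is within the cap, no reduction.

$3,155,844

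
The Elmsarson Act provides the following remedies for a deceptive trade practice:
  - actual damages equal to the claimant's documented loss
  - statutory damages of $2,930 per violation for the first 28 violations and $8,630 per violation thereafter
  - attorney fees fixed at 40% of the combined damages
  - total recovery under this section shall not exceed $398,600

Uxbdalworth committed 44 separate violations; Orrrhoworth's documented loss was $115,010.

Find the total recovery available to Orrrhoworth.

First 28 violations: 28 × $2,930 = $82,040
Remaining violations: (44 − 28) × $8,630 = $138,080
Statutory damages: $82,040 + $138,080 = $220,120
Combined damages: $115,010 + $220,120 = $335,130
Attorney fees: 40% of $335,130 = $134,052
Total before cap: $335,130 + $134,052 = $469,182
Cap at $398,600: $469,182 exceeds the cap → $398,600

$398,600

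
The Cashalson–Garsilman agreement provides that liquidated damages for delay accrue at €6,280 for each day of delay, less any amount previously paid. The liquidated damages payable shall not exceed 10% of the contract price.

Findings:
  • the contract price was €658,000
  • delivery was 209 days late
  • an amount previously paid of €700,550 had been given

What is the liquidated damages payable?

€65,800

Per-day damages: 209 × €6,280 = €1,312,520
Less amount previously paid: €1,312,520 − €700,550 = €611,970
Cap: 10% of €658,000 = €65,800
Cap at €65,800: €611,970 exceeds the cap → €65,800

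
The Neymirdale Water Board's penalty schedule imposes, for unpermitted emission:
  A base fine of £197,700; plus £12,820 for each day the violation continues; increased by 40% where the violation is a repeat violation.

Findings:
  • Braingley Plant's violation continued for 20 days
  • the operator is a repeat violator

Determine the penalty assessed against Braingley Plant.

£635,740

Per-day component: 20 × £12,820 = £256,400
Base plus per-day: £197,700 + £256,400 = £454,100
Enhancement: 40% of £454,100 = £181,640
Enhanced fine: £454,100 + £181,640 = £635,740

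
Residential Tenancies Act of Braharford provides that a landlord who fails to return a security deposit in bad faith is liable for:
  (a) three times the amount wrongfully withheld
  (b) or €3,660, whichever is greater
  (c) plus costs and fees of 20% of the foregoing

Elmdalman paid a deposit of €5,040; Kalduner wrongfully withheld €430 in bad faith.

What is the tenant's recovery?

€4,392

Trebled: 3 × €430 = €1,290
Minimum €3,660: €1,290 is below the minimum → €3,660
Costs and fees: 20% of €3,660 = €732
Total recovery: €3,660 + €732 = €4,392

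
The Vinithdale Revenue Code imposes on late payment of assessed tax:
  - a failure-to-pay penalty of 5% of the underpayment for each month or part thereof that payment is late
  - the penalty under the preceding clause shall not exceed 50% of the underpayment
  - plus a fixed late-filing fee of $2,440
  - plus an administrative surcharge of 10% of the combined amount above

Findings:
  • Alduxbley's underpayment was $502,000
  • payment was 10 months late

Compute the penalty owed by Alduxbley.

Penalty: $278,784

Accrued rate: 5% × 10 = 50%, capped at 50% → 50%
Failure-to-pay penalty: 50% of $502,000 = $251,000
Penalty before surcharge: $251,000 + $2,440 = $253,440
Administrative surcharge: 10% of $253,440 = $25,344
Total penalty: $253,440 + $25,344 = $278,784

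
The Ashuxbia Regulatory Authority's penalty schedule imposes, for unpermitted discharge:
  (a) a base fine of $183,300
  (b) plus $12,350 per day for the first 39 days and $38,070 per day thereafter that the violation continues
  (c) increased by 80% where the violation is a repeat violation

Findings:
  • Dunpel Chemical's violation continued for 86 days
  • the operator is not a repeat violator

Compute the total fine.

First 39 days: 39 × $12,350 = $481,650
Remaining days: (86 − 39) × $38,070 = $1,789,290
Per-day component: $481,650 + $1,789,290 = $2,270,940
Base plus per-day: $183,300 + $2,270,940 = $2,454,240
The operator is not a repeat violator: no 80% increase.

$2,454,240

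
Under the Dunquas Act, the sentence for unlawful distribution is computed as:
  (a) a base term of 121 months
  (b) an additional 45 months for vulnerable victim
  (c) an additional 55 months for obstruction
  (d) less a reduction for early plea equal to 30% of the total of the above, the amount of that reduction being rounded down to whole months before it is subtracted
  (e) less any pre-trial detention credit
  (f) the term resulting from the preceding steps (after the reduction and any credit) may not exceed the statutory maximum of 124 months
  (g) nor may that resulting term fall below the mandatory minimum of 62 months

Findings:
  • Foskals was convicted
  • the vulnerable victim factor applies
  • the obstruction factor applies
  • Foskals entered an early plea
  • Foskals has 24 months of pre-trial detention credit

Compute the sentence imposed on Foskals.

124 months

Vulnerable victim enhancement: +45 months
Obstruction enhancement: +55 months
Adjusted term: 121 months + 45 months + 55 months = 221 months
Early plea reduction: 30% of 221 months = 66 months (rounded down)
After reduction: 221 − 66 = 155 months
Less pre-trial detention credit: 155 months − 24 months = 131 months
Cap at 124 months: 131 months exceeds the cap → 124 months
Minimum 62 months: 124 months meets the minimum, no increase.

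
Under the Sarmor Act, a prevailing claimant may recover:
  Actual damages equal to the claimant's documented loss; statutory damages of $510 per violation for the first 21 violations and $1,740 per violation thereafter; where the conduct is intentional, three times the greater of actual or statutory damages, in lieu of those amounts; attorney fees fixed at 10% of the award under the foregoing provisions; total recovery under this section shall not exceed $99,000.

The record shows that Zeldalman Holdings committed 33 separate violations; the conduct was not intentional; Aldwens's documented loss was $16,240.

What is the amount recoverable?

First 21 violations: 21 × $510 = $10,710
Remaining violations: (33 − 21) × $1,740 = $20,880
Statutory damages: $10,710 + $20,880 = $31,590
Conduct not intentional: the in-lieu enhancement does not apply.
Actual plus statutory damages: $16,240 + $31,590 = $47,830
Attorney fees: 10% of $47,830 = $4,783
Total before cap: $47,830 + $4,783 = $52,613
Cap at $99,000: $52,613 is within the cap, no reduction.

$52,613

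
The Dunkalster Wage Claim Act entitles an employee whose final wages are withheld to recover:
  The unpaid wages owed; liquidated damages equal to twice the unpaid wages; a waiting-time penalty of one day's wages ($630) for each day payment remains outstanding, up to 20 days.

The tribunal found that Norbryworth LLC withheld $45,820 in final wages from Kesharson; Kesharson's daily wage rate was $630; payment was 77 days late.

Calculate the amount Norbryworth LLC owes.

Doubled: 2 × $45,820 = $91,640
Penalty days: min(77, 20) = 20
Waiting-time penalty: 20 × $630 = $12,600
Total award: $45,820 + $91,640 + $12,600 = $150,060

$150,060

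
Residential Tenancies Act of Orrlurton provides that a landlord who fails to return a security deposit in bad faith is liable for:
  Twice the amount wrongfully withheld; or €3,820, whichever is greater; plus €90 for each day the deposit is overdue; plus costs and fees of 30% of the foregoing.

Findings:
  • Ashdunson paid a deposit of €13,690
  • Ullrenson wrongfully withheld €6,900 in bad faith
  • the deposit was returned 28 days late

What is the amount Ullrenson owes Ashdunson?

€21,216

Doubled: 2 × €6,900 = €13,800
Minimum €3,820: €13,800 meets the minimum, no increase.
Late-return penalty: 28 × €90 = €2,520
Damages plus late penalty: €13,800 + €2,520 = €16,320
Costs and fees: 30% of €16,320 = €4,896
Total recovery: €16,320 + €4,896 = €21,216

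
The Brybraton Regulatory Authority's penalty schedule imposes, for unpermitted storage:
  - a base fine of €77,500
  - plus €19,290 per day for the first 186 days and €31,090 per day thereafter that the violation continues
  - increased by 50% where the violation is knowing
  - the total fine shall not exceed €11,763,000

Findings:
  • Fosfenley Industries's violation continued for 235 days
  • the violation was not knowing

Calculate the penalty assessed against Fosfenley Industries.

€5,188,850

First 186 days: 186 × €19,290 = €3,587,940
Remaining days: (235 − 186) × €31,090 = €1,523,410
Per-day component: €3,587,940 + €1,523,410 = €5,111,350
Base plus per-day: €77,500 + €5,111,350 = €5,188,850
The violation was not knowing: no 50% increase.
Cap at €11,763,000: €5,188,850 is within the cap, no reduction.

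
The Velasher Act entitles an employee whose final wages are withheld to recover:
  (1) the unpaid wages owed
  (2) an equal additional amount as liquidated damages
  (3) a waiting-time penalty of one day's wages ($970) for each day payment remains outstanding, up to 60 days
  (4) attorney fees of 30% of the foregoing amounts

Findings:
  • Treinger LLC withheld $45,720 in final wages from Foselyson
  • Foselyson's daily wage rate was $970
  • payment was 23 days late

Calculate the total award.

$147,875

Liquidated damages (equal amount): $45,720
Penalty days: min(23, 60) = 23
Waiting-time penalty: 23 × $970 = $22,310
Subtotal: $45,720 + $45,720 + $22,310 = $113,750
Attorney fees: 30% of $113,750 = $34,125
Total award: $113,750 + $34,125 = $147,875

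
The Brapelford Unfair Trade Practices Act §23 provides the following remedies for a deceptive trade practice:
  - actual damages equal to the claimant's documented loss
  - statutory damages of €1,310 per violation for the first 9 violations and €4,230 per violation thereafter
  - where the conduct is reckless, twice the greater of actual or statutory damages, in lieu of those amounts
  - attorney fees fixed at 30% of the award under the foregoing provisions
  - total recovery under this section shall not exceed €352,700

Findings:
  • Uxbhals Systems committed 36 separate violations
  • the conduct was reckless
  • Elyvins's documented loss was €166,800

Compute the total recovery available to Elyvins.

€352,700

First 9 violations: 9 × €1,310 = €11,790
Remaining violations: (36 − 9) × €4,230 = €114,210
Statutory damages: €11,790 + €114,210 = €126,000
Greater of actual damages (€166,800) or statutory damages (€126,000): €166,800
Doubled: 2 × €166,800 = €333,600
Attorney fees: 30% of €333,600 = €100,080
Total before cap: €333,600 + €100,080 = €433,680
Cap at €352,700: €433,680 exceeds the cap → €352,700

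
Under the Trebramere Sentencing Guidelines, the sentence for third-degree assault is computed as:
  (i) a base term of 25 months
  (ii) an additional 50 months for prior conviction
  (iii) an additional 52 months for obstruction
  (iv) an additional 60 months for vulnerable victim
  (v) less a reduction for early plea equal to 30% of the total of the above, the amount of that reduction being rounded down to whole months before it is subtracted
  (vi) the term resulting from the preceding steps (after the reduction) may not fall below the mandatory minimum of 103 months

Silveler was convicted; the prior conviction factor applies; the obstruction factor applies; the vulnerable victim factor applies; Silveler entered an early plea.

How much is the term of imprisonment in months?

131 months

Prior conviction enhancement: +50 months
Obstruction enhancement: +52 months
Vulnerable victim enhancement: +60 months
Adjusted term: 25 months + 50 months + 52 months + 60 months = 187 months
Early plea reduction: 30% of 187 months = 56 months (rounded down)
After reduction: 187 − 56 = 131 months
Minimum 103 months: 131 months meets the minimum, no increase.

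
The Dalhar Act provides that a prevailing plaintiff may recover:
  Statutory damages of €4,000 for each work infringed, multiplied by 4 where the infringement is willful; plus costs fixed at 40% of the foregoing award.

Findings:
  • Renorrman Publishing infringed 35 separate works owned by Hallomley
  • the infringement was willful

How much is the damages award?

Statutory damages: 35 × €4,000 = €140,000
Multiplied by 4: 4 × €140,000 = €560,000
Costs: 40% of €560,000 = €224,000
Award plus costs: €560,000 + €224,000 = €784,000

Award: €784,000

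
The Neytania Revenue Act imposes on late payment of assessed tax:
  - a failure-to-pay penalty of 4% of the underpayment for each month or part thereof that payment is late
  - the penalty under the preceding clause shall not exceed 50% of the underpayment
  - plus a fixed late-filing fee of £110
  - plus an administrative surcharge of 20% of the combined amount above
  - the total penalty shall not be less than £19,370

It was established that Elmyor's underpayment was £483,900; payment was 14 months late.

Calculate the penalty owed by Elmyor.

Accrued rate: 4% × 14 = 56%, capped at 50% → 50%
Failure-to-pay penalty: 50% of £483,900 = £241,950
Penalty before surcharge: £241,950 + £110 = £242,060
Administrative surcharge: 20% of £242,060 = £48,412
Total penalty: £242,060 + £48,412 = £290,472
Minimum £19,370: £290,472 meets the minimum, no increase.

£290,472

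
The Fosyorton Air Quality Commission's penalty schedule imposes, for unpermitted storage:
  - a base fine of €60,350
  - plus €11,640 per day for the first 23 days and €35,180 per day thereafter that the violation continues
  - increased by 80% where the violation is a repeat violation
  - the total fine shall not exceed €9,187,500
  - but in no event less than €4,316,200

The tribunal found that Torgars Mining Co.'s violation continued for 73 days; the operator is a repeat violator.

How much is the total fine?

First 23 days: 23 × €11,640 = €267,720
Remaining days: (73 − 23) × €35,180 = €1,759,000
Per-day component: €267,720 + €1,759,000 = €2,026,720
Base plus per-day: €60,350 + €2,026,720 = €2,087,070
Enhancement: 80% of €2,087,070 = €1,669,656
Enhanced fine: €2,087,070 + €1,669,656 = €3,756,726
Cap at €9,187,500: €3,756,726 is within the cap, no reduction.
Minimum €4,316,200: €3,756,726 is below the minimum → €4,316,200

Civil penalty: €4,316,200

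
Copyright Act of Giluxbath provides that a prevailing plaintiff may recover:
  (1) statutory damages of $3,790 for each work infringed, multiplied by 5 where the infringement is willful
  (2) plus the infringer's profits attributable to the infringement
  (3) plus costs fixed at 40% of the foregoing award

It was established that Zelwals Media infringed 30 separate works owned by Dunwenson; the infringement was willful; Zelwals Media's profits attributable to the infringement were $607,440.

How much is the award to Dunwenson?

$1,646,316

Statutory damages: 30 × $3,790 = $113,700
Multiplied by 5: 5 × $113,700 = $568,500
Combined award: $568,500 + $607,440 = $1,175,940
Costs: 40% of $1,175,940 = $470,376
Award plus costs: $1,175,940 + $470,376 = $1,646,316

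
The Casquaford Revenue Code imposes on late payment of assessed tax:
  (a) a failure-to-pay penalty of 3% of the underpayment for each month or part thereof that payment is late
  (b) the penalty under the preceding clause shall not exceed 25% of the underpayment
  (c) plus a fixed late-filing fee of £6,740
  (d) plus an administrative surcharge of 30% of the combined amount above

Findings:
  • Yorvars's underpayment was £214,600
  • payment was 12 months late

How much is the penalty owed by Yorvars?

Penalty: £78,507

Accrued rate: 3% × 12 = 36%, capped at 25% → 25%
Failure-to-pay penalty: 25% of £214,600 = £53,650
Penalty before surcharge: £53,650 + £6,740 = £60,390
Administrative surcharge: 30% of £60,390 = £18,117
Total penalty: £60,390 + £18,117 = £78,507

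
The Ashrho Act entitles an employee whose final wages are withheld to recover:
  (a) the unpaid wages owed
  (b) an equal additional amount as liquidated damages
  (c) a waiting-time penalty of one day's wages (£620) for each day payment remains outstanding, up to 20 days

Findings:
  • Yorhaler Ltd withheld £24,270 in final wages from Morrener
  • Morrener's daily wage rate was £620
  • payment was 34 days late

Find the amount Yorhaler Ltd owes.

£60,940

Liquidated damages (equal amount): £24,270
Penalty days: min(34, 20) = 20
Waiting-time penalty: 20 × £620 = £12,400
Total award: £24,270 + £24,270 + £12,400 = £60,940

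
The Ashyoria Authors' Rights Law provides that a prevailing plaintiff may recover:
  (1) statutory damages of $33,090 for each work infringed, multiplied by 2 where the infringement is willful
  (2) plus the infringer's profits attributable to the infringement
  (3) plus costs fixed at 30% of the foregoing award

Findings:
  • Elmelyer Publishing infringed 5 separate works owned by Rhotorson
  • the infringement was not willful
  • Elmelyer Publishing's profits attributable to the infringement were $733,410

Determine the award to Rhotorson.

$1,168,518

Statutory damages: 5 × $33,090 = $165,450
Infringement not willful: no ×2 enhancement.
Combined award: $165,450 + $733,410 = $898,860
Costs: 30% of $898,860 = $269,658
Award plus costs: $898,860 + $269,658 = $1,168,518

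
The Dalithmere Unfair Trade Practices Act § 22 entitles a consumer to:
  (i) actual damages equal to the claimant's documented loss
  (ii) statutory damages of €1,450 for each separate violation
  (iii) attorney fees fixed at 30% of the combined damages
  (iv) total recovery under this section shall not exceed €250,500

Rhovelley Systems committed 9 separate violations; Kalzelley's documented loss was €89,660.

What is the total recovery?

€133,523

Statutory damages: 9 × €1,450 = €13,050
Combined damages: €89,660 + €13,050 = €102,710
Attorney fees: 30% of €102,710 = €30,813
Total before cap: €102,710 + €30,813 = €133,523
Cap at €250,500: €133,523 is within the cap, no reduction.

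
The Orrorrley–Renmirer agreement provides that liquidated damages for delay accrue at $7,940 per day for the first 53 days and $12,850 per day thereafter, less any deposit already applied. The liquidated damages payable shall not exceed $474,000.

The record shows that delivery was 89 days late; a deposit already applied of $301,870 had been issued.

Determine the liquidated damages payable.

$474,000

First 53 days: 53 × $7,940 = $420,820
Remaining days: (89 − 53) × $12,850 = $462,600
Accrued per-day damages: $420,820 + $462,600 = $883,420
Less deposit already applied: $883,420 − $301,870 = $581,550
Cap at $474,000: $581,550 exceeds the cap → $474,000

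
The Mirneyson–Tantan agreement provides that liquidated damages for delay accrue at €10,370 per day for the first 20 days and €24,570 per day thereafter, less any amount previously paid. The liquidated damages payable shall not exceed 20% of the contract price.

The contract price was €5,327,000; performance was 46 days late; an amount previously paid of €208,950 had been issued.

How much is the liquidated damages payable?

First 20 days: 20 × €10,370 = €207,400
Remaining days: (46 − 20) × €24,570 = €638,820
Accrued per-day damages: €207,400 + €638,820 = €846,220
Less amount previously paid: €846,220 − €208,950 = €637,270
Cap: 20% of €5,327,000 = €1,065,400
Cap at €1,065,400: €637,270 is within the cap, no reduction.

Liquidated damages: €637,270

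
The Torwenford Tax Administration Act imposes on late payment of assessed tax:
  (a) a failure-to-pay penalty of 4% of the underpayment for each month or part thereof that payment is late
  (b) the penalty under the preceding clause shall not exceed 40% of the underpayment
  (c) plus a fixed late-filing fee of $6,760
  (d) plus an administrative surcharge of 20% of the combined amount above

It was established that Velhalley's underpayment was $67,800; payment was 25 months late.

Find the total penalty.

Accrued rate: 4% × 25 = 100%, capped at 40% → 40%
Failure-to-pay penalty: 40% of $67,800 = $27,120
Penalty before surcharge: $27,120 + $6,760 = $33,880
Administrative surcharge: 20% of $33,880 = $6,776
Total penalty: $33,880 + $6,776 = $40,656

$40,656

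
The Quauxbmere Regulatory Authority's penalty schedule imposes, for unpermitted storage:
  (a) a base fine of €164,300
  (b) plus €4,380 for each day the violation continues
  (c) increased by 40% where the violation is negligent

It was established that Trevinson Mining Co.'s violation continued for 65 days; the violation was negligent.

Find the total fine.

€628,600

Per-day component: 65 × €4,380 = €284,700
Base plus per-day: €164,300 + €284,700 = €449,000
Enhancement: 40% of €449,000 = €179,600
Enhanced fine: €449,000 + €179,600 = €628,600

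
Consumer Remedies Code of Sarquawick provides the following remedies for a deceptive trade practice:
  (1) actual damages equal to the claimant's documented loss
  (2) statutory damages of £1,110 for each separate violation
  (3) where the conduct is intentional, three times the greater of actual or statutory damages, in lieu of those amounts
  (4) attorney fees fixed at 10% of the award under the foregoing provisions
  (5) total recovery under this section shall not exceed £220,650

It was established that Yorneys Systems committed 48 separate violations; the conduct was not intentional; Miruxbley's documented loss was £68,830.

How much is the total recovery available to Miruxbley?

£134,321

Statutory damages: 48 × £1,110 = £53,280
Conduct not intentional: the in-lieu enhancement does not apply.
Actual plus statutory damages: £68,830 + £53,280 = £122,110
Attorney fees: 10% of £122,110 = £12,211
Total before cap: £122,110 + £12,211 = £134,321
Cap at £220,650: £134,321 is within the cap, no reduction.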